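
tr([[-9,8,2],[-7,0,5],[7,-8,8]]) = -1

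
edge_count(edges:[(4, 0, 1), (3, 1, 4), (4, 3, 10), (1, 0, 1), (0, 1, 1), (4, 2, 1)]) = 6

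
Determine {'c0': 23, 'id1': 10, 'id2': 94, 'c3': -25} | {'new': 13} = {'c0': 23, 'id1': 10, 'id2': 94, 'c3': -25, 'new': 13}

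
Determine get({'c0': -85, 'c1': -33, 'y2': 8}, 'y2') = 8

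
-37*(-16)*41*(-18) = -436896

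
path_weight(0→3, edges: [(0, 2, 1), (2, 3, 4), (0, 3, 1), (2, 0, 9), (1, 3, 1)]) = 1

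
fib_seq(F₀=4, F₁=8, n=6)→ F_2 = F_1 + F_0 = 12
F_3 = F_2 + F_1 = 20
F_4 = F_3 + F_2 = 32
...
= [4, 8, 12, 20, 32, 52]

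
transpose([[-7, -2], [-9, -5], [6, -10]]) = [[-7, -9, 6], [-2, -5, -10]]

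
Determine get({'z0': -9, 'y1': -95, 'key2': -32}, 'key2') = -32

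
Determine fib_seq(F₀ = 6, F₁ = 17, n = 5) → F_2 = F_1 + F_0 = 23
F_3 = F_2 + F_1 = 40
F_4 = F_3 + F_2 = 63
= [6, 17, 23, 40, 63]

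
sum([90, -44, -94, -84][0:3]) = -48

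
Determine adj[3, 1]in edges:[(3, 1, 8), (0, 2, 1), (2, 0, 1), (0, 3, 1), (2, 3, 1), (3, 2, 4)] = 8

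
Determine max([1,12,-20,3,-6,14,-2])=14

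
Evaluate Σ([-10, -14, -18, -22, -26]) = -90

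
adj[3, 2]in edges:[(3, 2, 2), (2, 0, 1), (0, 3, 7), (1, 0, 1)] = 2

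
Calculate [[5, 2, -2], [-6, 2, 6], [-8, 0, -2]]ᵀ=[[5, -6, -8], [2, 2, 0], [-2, 6, -2]]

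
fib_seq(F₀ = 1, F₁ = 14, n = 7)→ [1, 14, 15, 29, 44, 73, 117]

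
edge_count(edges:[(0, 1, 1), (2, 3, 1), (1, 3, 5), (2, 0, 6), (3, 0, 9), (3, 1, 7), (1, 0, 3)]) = 7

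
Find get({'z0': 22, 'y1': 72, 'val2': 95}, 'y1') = 72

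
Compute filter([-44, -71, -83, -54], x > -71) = [-44, -54]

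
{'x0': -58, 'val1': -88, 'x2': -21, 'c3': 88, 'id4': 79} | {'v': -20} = {'x0': -58, 'val1': -88, 'x2': -21, 'c3': 88, 'id4': 79, 'v': -20}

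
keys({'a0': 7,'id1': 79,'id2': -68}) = ['a0', 'id1', 'id2']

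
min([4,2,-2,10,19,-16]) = -16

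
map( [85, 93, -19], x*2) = 85*2=170, 93*2=186, -19*2=-38
= [170, 186, -38]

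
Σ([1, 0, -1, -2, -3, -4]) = -9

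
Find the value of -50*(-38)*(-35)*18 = -1197000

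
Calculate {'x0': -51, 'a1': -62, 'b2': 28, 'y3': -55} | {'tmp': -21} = {'x0': -51, 'a1': -62, 'b2': 28, 'y3': -55, 'tmp': -21}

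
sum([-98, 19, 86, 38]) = (-98) + 19 + 86 + 38
= 45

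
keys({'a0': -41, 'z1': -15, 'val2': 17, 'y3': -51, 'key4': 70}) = ['a0', 'z1', 'val2', 'y3', 'key4']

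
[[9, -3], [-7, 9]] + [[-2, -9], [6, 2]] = [[7, -12], [-1, 11]]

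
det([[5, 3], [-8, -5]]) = -1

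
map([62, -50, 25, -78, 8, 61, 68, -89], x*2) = [124, -100, 50, -156, 16, 122, 136, -178]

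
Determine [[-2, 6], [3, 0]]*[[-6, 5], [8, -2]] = C[0][0] = (-2)*(-6) + (6)*(8) = 60
C[0][1] = (-2)*(5) + (6)*(-2) = -22
C[1][0] = (3)*(-6) + (0)*(8) = -18
C[1][1] = (3)*(5) + (0)*(-2) = 15
= [[60, -22], [-18, 15]]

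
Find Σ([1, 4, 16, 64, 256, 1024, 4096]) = 5461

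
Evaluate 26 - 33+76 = 69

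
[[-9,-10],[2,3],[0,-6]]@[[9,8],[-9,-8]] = [[9, 8], [-9, -8], [54, 48]]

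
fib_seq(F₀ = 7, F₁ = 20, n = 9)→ [7, 20, 27, 47, 74, 121, 195, 316, 511]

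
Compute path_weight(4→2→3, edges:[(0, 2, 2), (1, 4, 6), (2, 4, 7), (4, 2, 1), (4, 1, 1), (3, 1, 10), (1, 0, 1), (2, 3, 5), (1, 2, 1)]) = 6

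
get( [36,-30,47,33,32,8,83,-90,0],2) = 47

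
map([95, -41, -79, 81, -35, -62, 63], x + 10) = 95+10=105, -41+10=-31, -79+10=-69, 81+10=91, -35+10=-25, -62+10=-52, 63+10=73
= [105, -31, -69, 91, -25, -52, 73]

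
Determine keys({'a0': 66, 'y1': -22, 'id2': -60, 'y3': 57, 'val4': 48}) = ['a0', 'y1', 'id2', 'y3', 'val4']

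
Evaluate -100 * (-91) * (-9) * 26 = -2129400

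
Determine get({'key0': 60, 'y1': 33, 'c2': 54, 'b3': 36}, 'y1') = 33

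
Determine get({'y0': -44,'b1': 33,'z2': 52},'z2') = 52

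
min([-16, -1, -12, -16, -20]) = -20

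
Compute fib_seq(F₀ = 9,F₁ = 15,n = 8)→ F_2 = F_1 + F_0 = 24
F_3 = F_2 + F_1 = 39
F_4 = F_3 + F_2 = 63
...
= [9, 15, 24, 39, 63, 102, 165, 267]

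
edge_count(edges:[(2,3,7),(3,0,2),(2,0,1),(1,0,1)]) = 4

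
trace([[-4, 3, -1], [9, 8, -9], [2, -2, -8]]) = -4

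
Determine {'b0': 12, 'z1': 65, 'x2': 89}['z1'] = 65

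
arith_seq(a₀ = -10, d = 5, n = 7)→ a_0 = -10 + 0*5 = -10
a_1 = -10 + 1*5 = -5
a_2 = -10 + 2*5 = 0
...
= [-10, -5, 0, 5, 10, 15, 20]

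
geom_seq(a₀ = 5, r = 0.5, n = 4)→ [5.0, 2.5, 1.25, 0.625]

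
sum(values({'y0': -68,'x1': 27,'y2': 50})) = 9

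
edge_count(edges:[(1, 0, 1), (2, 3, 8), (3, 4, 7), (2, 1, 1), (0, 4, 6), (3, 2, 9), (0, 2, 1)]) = 7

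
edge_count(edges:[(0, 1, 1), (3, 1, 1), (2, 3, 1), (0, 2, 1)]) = 4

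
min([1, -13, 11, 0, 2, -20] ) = -20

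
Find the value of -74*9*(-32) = 21312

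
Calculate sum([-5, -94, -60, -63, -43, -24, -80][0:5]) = slice → [-5, -94, -60, -63, -43]
(-5) + (-94) + (-60) + (-63) + (-43)
= -265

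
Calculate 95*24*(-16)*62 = -2261760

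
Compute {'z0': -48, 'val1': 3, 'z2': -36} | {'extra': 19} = {'z0': -48, 'val1': 3, 'z2': -36, 'extra': 19}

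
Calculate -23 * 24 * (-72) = 39744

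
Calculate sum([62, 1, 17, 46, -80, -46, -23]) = -23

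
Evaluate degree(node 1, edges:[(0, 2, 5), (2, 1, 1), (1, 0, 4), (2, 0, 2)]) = incident: (2,1), (1,0)
= 2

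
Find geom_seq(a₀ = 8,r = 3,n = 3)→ [8, 24, 72]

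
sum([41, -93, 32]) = -20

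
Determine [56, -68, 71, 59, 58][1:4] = [-68, 71, 59]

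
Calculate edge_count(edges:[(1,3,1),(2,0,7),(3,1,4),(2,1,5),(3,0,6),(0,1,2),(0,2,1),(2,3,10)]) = 8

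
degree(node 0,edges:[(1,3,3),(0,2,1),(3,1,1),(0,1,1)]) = incident: (0,2), (0,1)
= 2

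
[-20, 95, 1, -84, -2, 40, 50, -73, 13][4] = -2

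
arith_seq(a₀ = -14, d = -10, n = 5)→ a_0 = -14 + 0*-10 = -14
a_1 = -14 + 1*-10 = -24
a_2 = -14 + 2*-10 = -34
...
= [-14, -24, -34, -44, -54]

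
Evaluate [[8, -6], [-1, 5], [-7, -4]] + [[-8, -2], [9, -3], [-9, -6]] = [[0, -8], [8, 2], [-16, -10]]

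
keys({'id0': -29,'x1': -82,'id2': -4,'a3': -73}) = ['id0', 'x1', 'id2', 'a3']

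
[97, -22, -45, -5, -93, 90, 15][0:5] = [97, -22, -45, -5, -93]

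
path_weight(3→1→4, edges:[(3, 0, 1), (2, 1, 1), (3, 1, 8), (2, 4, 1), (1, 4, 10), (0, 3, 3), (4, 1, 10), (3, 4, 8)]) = w(3→1)=8 + w(1→4)=10
= 18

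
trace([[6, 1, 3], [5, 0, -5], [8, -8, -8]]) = diagonal: 6 + 0 + (-8)
= -2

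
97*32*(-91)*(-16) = 4519424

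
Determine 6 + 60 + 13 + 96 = 175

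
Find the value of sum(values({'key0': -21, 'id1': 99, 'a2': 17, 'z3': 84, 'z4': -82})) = (-21) + 99 + 17 + 84 + (-82)
= 97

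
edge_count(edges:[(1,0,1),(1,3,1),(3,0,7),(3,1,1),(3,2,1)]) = 5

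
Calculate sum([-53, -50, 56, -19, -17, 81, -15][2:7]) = 86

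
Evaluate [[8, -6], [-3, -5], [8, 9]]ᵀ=[[8, -3, 8], [-6, -5, 9]]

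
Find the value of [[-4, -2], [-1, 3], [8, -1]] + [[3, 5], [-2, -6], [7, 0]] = [[-1, 3], [-3, -3], [15, -1]]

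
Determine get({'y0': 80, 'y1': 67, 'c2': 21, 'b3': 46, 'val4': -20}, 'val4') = -20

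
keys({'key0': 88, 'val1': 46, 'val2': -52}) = ['key0', 'val1', 'val2']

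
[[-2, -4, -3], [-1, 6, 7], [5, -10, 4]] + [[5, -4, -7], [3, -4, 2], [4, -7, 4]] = [[3, -8, -10], [2, 2, 9], [9, -17, 8]]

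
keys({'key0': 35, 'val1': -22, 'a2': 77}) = ['key0', 'val1', 'a2']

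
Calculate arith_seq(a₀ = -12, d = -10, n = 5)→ a_0 = -12 + 0*-10 = -12
a_1 = -12 + 1*-10 = -22
a_2 = -12 + 2*-10 = -32
...
= [-12, -22, -32, -42, -52]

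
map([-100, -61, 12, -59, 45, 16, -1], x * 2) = [-200, -122, 24, -118, 90, 32, -2]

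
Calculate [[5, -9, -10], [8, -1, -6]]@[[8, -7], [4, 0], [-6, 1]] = C[0][0] = (5)*(8) + (-9)*(4) + (-10)*(-6) = 64
C[0][1] = (5)*(-7) + (-9)*(0) + (-10)*(1) = -45
C[1][0] = (8)*(8) + (-1)*(4) + (-6)*(-6) = 96
C[1][1] = (8)*(-7) + (-1)*(0) + (-6)*(1) = -62
= [[64, -45], [96, -62]]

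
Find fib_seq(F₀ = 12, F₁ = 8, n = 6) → [12, 8, 20, 28, 48, 76]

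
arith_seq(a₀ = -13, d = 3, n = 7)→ [-13, -10, -7, -4, -1, 2, 5]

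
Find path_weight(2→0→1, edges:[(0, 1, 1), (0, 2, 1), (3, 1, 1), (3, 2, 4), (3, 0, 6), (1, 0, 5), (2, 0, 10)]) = w(2→0)=10 + w(0→1)=1
= 11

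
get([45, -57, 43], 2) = 43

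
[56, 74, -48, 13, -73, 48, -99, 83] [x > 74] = [83]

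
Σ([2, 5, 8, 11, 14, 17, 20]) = 77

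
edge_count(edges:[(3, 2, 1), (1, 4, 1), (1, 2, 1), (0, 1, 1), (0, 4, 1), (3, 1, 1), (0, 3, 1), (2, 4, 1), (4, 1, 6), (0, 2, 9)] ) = 10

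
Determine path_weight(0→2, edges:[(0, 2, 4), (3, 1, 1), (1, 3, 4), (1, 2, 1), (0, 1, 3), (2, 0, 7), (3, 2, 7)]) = w(0→2)=4
= 4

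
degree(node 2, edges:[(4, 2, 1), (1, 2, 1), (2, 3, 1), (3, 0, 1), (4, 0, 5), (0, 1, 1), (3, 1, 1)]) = 3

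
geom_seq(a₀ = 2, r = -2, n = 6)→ a_0 = 2*(-2)^0 = 2
a_1 = 2*(-2)^1 = -4
a_2 = 2*(-2)^2 = 8
...
= [2, -4, 8, -16, 32, -64]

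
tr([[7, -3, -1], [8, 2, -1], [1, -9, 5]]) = 14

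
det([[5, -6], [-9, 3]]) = (5)*(3) - (-6)*(-9)
= -39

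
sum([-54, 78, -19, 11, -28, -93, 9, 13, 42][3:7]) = -101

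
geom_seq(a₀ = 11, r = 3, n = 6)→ a_0 = 11*3^0 = 11
a_1 = 11*3^1 = 33
a_2 = 11*3^2 = 99
...
= [11, 33, 99, 297, 891, 2673]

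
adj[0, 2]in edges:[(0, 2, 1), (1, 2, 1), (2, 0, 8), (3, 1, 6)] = 1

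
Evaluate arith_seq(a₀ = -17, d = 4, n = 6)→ [-17, -13, -9, -5, -1, 3]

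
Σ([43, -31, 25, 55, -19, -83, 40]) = 43 + (-31) + 25 + 55 + (-19) + (-83) + 40
= 30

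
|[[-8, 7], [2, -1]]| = -6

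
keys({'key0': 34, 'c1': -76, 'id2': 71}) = ['key0', 'c1', 'id2']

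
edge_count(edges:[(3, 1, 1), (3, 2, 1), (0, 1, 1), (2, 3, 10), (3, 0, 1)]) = 5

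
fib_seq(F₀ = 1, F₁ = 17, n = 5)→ [1, 17, 18, 35, 53]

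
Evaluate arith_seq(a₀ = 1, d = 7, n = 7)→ a_0 = 1 + 0*7 = 1
a_1 = 1 + 1*7 = 8
a_2 = 1 + 2*7 = 15
...
= [1, 8, 15, 22, 29, 36, 43]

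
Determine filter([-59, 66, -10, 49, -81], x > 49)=keep x where x > 49: -59✗, 66✓, -10✗, 49✗, -81✗
= [66]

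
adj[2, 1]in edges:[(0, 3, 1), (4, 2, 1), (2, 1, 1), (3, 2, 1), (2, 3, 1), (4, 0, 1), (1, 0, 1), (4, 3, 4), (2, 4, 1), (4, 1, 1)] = 1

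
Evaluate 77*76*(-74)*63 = -27282024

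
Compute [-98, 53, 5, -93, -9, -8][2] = 5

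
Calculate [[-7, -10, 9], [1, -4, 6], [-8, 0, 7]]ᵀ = [[-7, 1, -8], [-10, -4, 0], [9, 6, 7]]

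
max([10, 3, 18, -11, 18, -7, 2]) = 18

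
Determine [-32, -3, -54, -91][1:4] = [-3, -54, -91]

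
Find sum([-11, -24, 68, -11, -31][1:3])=44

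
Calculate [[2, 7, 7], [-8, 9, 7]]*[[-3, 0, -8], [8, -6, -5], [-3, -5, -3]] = C[0][0] = (2)*(-3) + (7)*(8) + (7)*(-3) = 29
C[0][1] = (2)*(0) + (7)*(-6) + (7)*(-5) = -77
C[0][2] = (2)*(-8) + (7)*(-5) + (7)*(-3) = -72
C[1][0] = (-8)*(-3) + (9)*(8) + (7)*(-3) = 75
C[1][1] = (-8)*(0) + (9)*(-6) + (7)*(-5) = -89
C[1][2] = (-8)*(-8) + (9)*(-5) + (7)*(-3) = -2
= [[29, -77, -72], [75, -89, -2]]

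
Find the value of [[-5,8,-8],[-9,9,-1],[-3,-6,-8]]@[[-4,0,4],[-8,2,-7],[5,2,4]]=[[-84, 0, -108], [-41, 16, -103], [20, -28, -2]]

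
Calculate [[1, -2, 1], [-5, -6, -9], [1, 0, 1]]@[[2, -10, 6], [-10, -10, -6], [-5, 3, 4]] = [[17, 13, 22], [95, 83, -30], [-3, -7, 10]]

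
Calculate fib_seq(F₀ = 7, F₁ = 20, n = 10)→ F_2 = F_1 + F_0 = 27
F_3 = F_2 + F_1 = 47
F_4 = F_3 + F_2 = 74
...
= [7, 20, 27, 47, 74, 121, 195, 316, 511, 827]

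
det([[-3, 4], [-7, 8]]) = (-3)*(8) - (4)*(-7)
= 4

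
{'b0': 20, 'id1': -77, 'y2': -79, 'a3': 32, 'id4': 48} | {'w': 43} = {'b0': 20, 'id1': -77, 'y2': -79, 'a3': 32, 'id4': 48, 'w': 43}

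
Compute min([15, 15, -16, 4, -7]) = -16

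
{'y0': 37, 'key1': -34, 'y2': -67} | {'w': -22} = {'y0': 37, 'key1': -34, 'y2': -67, 'w': -22}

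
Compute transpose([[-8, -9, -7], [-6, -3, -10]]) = [[-8, -6], [-9, -3], [-7, -10]]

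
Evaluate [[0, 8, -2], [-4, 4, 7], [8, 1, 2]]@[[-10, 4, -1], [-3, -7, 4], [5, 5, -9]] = [[-34, -66, 50], [63, -9, -43], [-73, 35, -22]]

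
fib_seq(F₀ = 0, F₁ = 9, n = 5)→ [0, 9, 9, 18, 27]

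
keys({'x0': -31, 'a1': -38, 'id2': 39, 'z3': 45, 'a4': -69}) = ['x0', 'a1', 'id2', 'z3', 'a4']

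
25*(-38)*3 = -2850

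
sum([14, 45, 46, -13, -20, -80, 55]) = 14 + 45 + 46 + (-13) + (-20) + (-80) + 55
= 47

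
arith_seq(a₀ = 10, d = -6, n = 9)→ [10, 4, -2, -8, -14, -20, -26, -32, -38]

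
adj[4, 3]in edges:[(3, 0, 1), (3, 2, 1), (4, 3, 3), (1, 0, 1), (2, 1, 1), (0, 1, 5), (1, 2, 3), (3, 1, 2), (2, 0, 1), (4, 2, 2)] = 3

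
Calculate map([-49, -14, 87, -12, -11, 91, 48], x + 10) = -49+10=-39, -14+10=-4, 87+10=97, -12+10=-2, -11+10=-1, 91+10=101, 48+10=58
= [-39, -4, 97, -2, -1, 101, 58]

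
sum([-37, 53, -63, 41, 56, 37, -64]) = 23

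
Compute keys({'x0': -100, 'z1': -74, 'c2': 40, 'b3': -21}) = ['x0', 'z1', 'c2', 'b3']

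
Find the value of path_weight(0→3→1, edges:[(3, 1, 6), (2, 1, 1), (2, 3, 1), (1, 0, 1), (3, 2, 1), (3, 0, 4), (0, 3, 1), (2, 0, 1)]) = w(0→3)=1 + w(3→1)=6
= 7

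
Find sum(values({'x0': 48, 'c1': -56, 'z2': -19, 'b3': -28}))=48 + (-56) + (-19) + (-28)
= -55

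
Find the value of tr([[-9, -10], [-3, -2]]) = diagonal: (-9) + (-2)
= -11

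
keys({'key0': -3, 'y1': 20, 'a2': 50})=['key0', 'y1', 'a2']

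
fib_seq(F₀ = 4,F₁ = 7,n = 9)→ [4, 7, 11, 18, 29, 47, 76, 123, 199]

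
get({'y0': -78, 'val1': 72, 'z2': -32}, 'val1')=72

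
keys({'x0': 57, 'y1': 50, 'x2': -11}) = ['x0', 'y1', 'x2']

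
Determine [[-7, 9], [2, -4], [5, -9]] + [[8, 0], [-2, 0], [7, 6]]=[[1, 9], [0, -4], [12, -3]]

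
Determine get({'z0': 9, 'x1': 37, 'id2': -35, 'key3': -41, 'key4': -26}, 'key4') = -26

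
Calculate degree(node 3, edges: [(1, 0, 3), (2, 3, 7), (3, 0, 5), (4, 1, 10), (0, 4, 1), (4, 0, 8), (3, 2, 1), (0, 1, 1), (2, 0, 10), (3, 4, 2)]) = 4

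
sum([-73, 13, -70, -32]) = -162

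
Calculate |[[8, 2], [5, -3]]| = -34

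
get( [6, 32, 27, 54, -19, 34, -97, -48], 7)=-48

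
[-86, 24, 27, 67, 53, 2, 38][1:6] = [24, 27, 67, 53, 2]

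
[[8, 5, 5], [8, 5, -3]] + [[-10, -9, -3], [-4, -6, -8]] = [[-2, -4, 2], [4, -1, -11]]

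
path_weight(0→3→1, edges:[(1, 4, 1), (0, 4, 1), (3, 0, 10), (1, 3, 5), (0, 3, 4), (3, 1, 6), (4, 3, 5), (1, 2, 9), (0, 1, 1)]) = 10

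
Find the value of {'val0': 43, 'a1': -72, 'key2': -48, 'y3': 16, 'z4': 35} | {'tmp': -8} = {'val0': 43, 'a1': -72, 'key2': -48, 'y3': 16, 'z4': 35, 'tmp': -8}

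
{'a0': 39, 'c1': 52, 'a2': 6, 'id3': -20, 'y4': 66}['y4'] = 66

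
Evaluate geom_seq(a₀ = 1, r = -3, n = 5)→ a_0 = 1*(-3)^0 = 1
a_1 = 1*(-3)^1 = -3
a_2 = 1*(-3)^2 = 9
...
= [1, -3, 9, -27, 81]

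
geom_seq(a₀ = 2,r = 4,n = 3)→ [2, 8, 32]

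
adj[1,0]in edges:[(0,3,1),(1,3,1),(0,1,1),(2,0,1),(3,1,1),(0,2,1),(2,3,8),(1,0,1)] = 1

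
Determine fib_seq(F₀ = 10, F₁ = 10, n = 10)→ [10, 10, 20, 30, 50, 80, 130, 210, 340, 550]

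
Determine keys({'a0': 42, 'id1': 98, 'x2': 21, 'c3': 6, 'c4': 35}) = ['a0', 'id1', 'x2', 'c3', 'c4']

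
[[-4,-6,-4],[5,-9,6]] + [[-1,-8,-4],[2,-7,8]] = [[-5, -14, -8], [7, -16, 14]]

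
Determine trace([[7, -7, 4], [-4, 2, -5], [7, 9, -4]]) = diagonal: 7 + 2 + (-4)
= 5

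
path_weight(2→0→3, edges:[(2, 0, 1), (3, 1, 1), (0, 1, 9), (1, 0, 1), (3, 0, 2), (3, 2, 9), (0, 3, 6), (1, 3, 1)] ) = 7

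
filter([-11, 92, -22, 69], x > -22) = keep x where x > -22: -11✓, 92✓, -22✗, 69✓
= [-11, 92, 69]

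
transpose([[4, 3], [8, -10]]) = [[4, 8], [3, -10]]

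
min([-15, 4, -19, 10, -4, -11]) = -19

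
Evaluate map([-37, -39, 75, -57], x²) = (-37)²=1369, (-39)²=1521, (75)²=5625, (-57)²=3249
= [1369, 1521, 5625, 3249]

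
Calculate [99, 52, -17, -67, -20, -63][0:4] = [99, 52, -17, -67]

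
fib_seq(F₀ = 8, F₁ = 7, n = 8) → F_2 = F_1 + F_0 = 15
F_3 = F_2 + F_1 = 22
F_4 = F_3 + F_2 = 37
...
= [8, 7, 15, 22, 37, 59, 96, 155]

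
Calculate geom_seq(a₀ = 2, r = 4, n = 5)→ a_0 = 2*4^0 = 2
a_1 = 2*4^1 = 8
a_2 = 2*4^2 = 32
...
= [2, 8, 32, 128, 512]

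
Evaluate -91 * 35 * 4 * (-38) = 484120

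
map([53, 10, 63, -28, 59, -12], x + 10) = 53+10=63, 10+10=20, 63+10=73, -28+10=-18, 59+10=69, -12+10=-2
= [63, 20, 73, -18, 69, -2]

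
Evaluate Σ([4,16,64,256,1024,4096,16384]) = 4 + 16 + 64 + 256 + 1024 + 4096 + 16384
= 21844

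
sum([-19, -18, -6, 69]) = 26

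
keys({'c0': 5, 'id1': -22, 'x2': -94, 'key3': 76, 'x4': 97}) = ['c0', 'id1', 'x2', 'key3', 'x4']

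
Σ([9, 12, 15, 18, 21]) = 75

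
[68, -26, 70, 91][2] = 70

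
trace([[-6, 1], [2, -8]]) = diagonal: (-6) + (-8)
= -14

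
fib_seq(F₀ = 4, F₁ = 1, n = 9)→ F_2 = F_1 + F_0 = 5
F_3 = F_2 + F_1 = 6
F_4 = F_3 + F_2 = 11
...
= [4, 1, 5, 6, 11, 17, 28, 45, 73]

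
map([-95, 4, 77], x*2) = [-190, 8, 154]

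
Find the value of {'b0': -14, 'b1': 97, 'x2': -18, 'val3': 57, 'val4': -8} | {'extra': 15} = {'b0': -14, 'b1': 97, 'x2': -18, 'val3': 57, 'val4': -8, 'extra': 15}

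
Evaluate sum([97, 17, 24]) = 138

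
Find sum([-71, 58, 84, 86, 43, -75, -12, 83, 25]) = 221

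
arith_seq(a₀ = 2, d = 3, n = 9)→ a_0 = 2 + 0*3 = 2
a_1 = 2 + 1*3 = 5
a_2 = 2 + 2*3 = 8
...
= [2, 5, 8, 11, 14, 17, 20, 23, 26]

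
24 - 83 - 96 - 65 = -220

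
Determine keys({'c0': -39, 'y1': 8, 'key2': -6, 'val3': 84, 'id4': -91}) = ['c0', 'y1', 'key2', 'val3', 'id4']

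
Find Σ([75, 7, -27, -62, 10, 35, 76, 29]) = 143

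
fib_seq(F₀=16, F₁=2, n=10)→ [16, 2, 18, 20, 38, 58, 96, 154, 250, 404]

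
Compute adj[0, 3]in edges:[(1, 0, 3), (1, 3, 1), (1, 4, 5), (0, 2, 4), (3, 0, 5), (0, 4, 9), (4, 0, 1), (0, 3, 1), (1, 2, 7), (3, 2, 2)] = 1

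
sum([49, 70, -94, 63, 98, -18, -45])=123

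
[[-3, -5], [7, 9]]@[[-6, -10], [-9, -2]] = C[0][0] = (-3)*(-6) + (-5)*(-9) = 63
C[0][1] = (-3)*(-10) + (-5)*(-2) = 40
C[1][0] = (7)*(-6) + (9)*(-9) = -123
C[1][1] = (7)*(-10) + (9)*(-2) = -88
= [[63, 40], [-123, -88]]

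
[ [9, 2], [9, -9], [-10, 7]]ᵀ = [[9, 9, -10], [2, -9, 7]]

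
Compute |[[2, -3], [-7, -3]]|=(2)*(-3) - (-3)*(-7)
= -27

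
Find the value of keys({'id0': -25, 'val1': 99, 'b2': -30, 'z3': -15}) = ['id0', 'val1', 'b2', 'z3']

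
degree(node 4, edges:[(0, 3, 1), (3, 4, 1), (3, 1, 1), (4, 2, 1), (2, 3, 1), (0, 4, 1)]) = incident: (3,4), (4,2), (0,4)
= 3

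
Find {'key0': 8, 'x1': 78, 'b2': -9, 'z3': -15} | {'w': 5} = {'key0': 8, 'x1': 78, 'b2': -9, 'z3': -15, 'w': 5}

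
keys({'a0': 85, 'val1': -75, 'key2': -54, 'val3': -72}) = ['a0', 'val1', 'key2', 'val3']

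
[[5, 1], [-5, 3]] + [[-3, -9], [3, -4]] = [[2, -8], [-2, -1]]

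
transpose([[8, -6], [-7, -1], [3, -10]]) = [[8, -7, 3], [-6, -1, -10]]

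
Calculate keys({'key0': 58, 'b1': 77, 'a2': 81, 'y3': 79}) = ['key0', 'b1', 'a2', 'y3']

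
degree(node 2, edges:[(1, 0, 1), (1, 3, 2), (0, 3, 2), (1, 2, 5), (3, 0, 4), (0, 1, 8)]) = incident: (1,2)
= 1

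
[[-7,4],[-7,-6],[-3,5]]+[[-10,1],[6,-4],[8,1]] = [[-17, 5], [-1, -10], [5, 6]]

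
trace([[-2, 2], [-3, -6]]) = -8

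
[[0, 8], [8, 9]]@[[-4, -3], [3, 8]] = C[0][0] = (0)*(-4) + (8)*(3) = 24
C[0][1] = (0)*(-3) + (8)*(8) = 64
C[1][0] = (8)*(-4) + (9)*(3) = -5
C[1][1] = (8)*(-3) + (9)*(8) = 48
= [[24, 64], [-5, 48]]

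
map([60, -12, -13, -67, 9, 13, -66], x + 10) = 60+10=70, -12+10=-2, -13+10=-3, -67+10=-57, 9+10=19, 13+10=23, -66+10=-56
= [70, -2, -3, -57, 19, 23, -56]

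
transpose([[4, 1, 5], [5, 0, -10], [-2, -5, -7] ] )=[[4, 5, -2], [1, 0, -5], [5, -10, -7]]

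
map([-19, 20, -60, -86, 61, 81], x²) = (-19)²=361, (20)²=400, (-60)²=3600, (-86)²=7396, (61)²=3721, (81)²=6561
= [361, 400, 3600, 7396, 3721, 6561]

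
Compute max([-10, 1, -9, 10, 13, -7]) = 13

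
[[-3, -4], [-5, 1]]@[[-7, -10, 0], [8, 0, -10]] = [[-11, 30, 40], [43, 50, -10]]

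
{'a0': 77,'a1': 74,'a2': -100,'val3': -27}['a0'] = 77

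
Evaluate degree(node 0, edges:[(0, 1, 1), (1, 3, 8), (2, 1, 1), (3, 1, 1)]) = 1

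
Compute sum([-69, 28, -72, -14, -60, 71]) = -116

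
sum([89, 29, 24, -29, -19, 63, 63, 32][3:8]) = 110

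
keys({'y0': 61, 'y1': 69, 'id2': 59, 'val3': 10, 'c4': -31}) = ['y0', 'y1', 'id2', 'val3', 'c4']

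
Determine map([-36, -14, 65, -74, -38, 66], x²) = (-36)²=1296, (-14)²=196, (65)²=4225, (-74)²=5476, (-38)²=1444, (66)²=4356
= [1296, 196, 4225, 5476, 1444, 4356]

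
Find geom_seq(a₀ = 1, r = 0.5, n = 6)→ [1.0, 0.5, 0.25, 0.125, 0.0625, 0.03125]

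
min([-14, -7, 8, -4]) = -14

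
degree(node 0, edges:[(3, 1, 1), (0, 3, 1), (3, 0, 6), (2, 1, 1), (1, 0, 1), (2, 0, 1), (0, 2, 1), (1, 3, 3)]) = 5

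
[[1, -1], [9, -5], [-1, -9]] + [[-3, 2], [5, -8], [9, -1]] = [[-2, 1], [14, -13], [8, -10]]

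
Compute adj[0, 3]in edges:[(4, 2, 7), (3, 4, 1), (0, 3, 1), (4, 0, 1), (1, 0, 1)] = 1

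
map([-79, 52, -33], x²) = (-79)²=6241, (52)²=2704, (-33)²=1089
= [6241, 2704, 1089]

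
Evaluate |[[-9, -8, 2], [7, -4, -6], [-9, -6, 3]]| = (1)*(-9)*det([[-4, -6], [-6, 3]]) + (-1)*(-8)*det([[7, -6], [-9, 3]]) + (1)*(2)*det([[7, -4], [-9, -6]])
= 432 + -264 + -156
= 12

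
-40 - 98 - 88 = -226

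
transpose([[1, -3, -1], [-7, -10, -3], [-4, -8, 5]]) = [[1, -7, -4], [-3, -10, -8], [-1, -3, 5]]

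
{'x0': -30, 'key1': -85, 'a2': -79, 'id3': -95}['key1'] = -85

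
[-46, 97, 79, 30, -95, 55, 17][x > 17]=[97, 79, 30, 55]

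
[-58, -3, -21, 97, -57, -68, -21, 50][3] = 97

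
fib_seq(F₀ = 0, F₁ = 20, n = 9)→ [0, 20, 20, 40, 60, 100, 160, 260, 420]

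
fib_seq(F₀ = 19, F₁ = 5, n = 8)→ [19, 5, 24, 29, 53, 82, 135, 217]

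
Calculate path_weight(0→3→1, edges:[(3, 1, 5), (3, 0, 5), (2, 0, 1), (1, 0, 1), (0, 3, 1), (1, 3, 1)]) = w(0→3)=1 + w(3→1)=5
= 6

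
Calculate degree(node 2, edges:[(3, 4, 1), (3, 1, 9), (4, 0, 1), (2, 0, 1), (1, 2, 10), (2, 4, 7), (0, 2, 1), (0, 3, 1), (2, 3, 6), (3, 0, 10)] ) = incident: (2,0), (1,2), (2,4), (0,2), (2,3)
= 5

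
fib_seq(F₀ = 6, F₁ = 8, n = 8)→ F_2 = F_1 + F_0 = 14
F_3 = F_2 + F_1 = 22
F_4 = F_3 + F_2 = 36
...
= [6, 8, 14, 22, 36, 58, 94, 152]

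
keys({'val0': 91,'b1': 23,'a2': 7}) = ['val0', 'b1', 'a2']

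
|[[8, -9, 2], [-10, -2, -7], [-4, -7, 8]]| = -1368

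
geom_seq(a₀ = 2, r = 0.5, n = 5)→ [2.0, 1.0, 0.5, 0.25, 0.125]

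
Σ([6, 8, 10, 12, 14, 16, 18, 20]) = 6 + 8 + 10 + 12 + 14 + 16 + 18 + 20
= 104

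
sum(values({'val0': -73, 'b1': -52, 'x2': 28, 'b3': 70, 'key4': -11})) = (-73) + (-52) + 28 + 70 + (-11)
= -38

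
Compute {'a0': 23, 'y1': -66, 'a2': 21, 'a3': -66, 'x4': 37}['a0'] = 23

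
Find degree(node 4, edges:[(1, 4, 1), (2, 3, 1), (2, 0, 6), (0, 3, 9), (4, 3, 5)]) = 2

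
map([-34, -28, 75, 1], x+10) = [-24, -18, 85, 11]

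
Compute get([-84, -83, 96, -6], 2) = 96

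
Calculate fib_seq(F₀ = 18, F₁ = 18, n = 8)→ [18, 18, 36, 54, 90, 144, 234, 378]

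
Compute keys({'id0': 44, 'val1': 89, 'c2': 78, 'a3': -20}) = ['id0', 'val1', 'c2', 'a3']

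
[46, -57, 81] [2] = 81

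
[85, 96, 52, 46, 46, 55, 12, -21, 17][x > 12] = keep x where x > 12: 85✓, 96✓, 52✓, 46✓, 46✓, 55✓, 12✗, -21✗, 17✓
= [85, 96, 52, 46, 46, 55, 17]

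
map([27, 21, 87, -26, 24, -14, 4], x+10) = [37, 31, 97, -16, 34, -4, 14]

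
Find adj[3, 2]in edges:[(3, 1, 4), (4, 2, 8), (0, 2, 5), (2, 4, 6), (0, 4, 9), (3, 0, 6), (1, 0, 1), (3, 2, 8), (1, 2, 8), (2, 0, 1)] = 8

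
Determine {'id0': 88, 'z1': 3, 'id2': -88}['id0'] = 88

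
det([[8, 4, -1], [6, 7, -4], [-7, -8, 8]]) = (1)*(8)*det([[7, -4], [-8, 8]]) + (-1)*(4)*det([[6, -4], [-7, 8]]) + (1)*(-1)*det([[6, 7], [-7, -8]])
= 192 + -80 + -1
= 111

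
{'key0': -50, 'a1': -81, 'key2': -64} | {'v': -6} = {'key0': -50, 'a1': -81, 'key2': -64, 'v': -6}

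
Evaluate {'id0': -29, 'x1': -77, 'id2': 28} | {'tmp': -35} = {'id0': -29, 'x1': -77, 'id2': 28, 'tmp': -35}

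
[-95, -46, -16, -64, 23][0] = -95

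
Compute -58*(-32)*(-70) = -129920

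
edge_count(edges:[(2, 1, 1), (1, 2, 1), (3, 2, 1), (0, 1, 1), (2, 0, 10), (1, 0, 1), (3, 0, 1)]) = 7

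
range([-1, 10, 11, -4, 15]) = 19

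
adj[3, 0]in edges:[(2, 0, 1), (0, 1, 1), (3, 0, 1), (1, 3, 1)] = 1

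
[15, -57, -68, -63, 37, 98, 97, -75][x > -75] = [15, -57, -68, -63, 37, 98, 97]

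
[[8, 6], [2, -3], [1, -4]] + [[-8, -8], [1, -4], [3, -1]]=[[0, -2], [3, -7], [4, -5]]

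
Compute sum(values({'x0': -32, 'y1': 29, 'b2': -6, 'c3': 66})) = (-32) + 29 + (-6) + 66
= 57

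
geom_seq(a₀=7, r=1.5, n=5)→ a_0 = 7*1.5^0 = 7.0
a_1 = 7*1.5^1 = 10.5
a_2 = 7*1.5^2 = 15.75
...
= [7.0, 10.5, 15.75, 23.625, 35.4375]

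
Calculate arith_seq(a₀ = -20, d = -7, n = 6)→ [-20, -27, -34, -41, -48, -55]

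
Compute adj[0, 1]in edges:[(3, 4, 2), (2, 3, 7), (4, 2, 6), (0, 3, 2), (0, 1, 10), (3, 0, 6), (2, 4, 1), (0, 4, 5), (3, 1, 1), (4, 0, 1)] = 10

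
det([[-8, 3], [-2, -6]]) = 54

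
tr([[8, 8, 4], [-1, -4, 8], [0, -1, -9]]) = diagonal: 8 + (-4) + (-9)
= -5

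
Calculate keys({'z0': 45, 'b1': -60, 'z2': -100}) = ['z0', 'b1', 'z2']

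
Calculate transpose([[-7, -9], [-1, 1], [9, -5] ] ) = [[-7, -1, 9], [-9, 1, -5]]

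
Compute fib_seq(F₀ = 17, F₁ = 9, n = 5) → [17, 9, 26, 35, 61]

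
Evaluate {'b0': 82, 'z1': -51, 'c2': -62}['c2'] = -62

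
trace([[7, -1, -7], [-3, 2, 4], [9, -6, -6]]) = 3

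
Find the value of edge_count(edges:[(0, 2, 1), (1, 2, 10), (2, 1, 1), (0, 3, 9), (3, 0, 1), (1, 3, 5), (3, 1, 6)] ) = 7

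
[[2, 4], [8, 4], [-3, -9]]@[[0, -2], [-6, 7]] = [[-24, 24], [-24, 12], [54, -57]]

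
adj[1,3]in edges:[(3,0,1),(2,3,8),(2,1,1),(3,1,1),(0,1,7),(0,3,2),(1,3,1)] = 1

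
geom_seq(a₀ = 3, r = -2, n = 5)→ a_0 = 3*(-2)^0 = 3
a_1 = 3*(-2)^1 = -6
a_2 = 3*(-2)^2 = 12
...
= [3, -6, 12, -24, 48]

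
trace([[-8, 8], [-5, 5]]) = -3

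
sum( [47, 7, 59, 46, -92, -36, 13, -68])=-24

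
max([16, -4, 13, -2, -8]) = 16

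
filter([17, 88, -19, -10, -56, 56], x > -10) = [17, 88, 56]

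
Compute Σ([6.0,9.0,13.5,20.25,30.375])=79.125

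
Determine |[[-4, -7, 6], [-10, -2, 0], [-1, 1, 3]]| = -258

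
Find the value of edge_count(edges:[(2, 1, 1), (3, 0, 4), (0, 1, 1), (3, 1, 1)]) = 4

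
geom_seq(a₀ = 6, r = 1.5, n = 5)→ [6.0, 9.0, 13.5, 20.25, 30.375]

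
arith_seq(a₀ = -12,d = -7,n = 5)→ [-12, -19, -26, -33, -40]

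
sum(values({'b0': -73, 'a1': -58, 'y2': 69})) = (-73) + (-58) + 69
= -62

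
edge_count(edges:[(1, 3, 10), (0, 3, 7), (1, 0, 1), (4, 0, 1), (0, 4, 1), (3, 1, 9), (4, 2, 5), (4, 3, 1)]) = 8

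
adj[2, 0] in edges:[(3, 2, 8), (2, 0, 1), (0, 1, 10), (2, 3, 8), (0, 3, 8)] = 1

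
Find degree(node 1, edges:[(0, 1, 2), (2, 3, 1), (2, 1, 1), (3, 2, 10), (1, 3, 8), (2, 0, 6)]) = 3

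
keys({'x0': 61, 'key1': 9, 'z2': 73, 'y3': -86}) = ['x0', 'key1', 'z2', 'y3']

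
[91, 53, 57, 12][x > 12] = [91, 53, 57]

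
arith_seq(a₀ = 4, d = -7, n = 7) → a_0 = 4 + 0*-7 = 4
a_1 = 4 + 1*-7 = -3
a_2 = 4 + 2*-7 = -10
...
= [4, -3, -10, -17, -24, -31, -38]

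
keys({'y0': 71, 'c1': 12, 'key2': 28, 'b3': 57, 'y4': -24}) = ['y0', 'c1', 'key2', 'b3', 'y4']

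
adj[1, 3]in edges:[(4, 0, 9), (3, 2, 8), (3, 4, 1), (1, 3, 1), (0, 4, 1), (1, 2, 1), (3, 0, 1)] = 1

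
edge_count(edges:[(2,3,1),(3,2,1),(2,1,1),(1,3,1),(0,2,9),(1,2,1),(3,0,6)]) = 7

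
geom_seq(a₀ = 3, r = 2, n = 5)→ [3, 6, 12, 24, 48]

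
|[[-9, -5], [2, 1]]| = (-9)*(1) - (-5)*(2)
= 1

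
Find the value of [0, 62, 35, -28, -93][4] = -93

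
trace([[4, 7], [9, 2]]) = diagonal: 4 + 2
= 6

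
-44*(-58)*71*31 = 5616952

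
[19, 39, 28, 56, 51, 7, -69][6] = -69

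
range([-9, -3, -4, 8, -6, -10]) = 18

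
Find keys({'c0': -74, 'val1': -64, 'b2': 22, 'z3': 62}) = ['c0', 'val1', 'b2', 'z3']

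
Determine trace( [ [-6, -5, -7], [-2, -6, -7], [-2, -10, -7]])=diagonal: (-6) + (-6) + (-7)
= -19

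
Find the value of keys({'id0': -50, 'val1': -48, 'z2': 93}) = ['id0', 'val1', 'z2']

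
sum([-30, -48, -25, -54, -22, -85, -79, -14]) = -357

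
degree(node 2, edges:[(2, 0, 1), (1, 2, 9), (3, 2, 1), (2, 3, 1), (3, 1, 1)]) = incident: (2,0), (1,2), (3,2), (2,3)
= 4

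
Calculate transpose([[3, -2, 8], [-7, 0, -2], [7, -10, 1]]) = [[3, -7, 7], [-2, 0, -10], [8, -2, 1]]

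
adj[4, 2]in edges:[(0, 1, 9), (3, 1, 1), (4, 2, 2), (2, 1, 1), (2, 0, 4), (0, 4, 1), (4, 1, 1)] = 2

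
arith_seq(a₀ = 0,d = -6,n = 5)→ [0, -6, -12, -18, -24]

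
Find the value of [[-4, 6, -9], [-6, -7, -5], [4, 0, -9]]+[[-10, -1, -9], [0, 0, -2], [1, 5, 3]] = [[-14, 5, -18], [-6, -7, -7], [5, 5, -6]]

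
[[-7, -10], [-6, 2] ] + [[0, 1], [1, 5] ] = [[-7, -9], [-5, 7]]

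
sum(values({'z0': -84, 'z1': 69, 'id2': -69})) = (-84) + 69 + (-69)
= -84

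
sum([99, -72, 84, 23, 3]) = 99 + (-72) + 84 + 23 + 3
= 137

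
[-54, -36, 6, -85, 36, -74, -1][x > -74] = keep x where x > -74: -54✓, -36✓, 6✓, -85✗, 36✓, -74✗, -1✓
= [-54, -36, 6, 36, -1]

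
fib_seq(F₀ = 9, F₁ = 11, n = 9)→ [9, 11, 20, 31, 51, 82, 133, 215, 348]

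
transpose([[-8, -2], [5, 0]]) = [[-8, 5], [-2, 0]]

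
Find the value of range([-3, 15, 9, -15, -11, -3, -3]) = 30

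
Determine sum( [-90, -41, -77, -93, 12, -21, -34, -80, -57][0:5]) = slice → [-90, -41, -77, -93, 12]
(-90) + (-41) + (-77) + (-93) + 12
= -289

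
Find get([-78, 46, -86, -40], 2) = -86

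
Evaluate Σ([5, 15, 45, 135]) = 200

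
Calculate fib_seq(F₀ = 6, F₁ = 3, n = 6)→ F_2 = F_1 + F_0 = 9
F_3 = F_2 + F_1 = 12
F_4 = F_3 + F_2 = 21
...
= [6, 3, 9, 12, 21, 33]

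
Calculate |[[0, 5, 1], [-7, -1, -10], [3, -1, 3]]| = (1)*(0)*det([[-1, -10], [-1, 3]]) + (-1)*(5)*det([[-7, -10], [3, 3]]) + (1)*(1)*det([[-7, -1], [3, -1]])
= 0 + -45 + 10
= -35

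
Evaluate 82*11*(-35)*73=-2304610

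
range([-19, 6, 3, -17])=25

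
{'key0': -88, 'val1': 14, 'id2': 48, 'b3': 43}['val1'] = 14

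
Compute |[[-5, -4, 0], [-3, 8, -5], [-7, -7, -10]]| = (1)*(-5)*det([[8, -5], [-7, -10]]) + (-1)*(-4)*det([[-3, -5], [-7, -10]]) + (1)*(0)*det([[-3, 8], [-7, -7]])
= 575 + -20 + 0
= 555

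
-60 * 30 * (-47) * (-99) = -8375400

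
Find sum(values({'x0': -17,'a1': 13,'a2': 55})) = (-17) + 13 + 55
= 51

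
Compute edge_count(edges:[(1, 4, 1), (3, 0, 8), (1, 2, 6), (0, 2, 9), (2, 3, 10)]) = 5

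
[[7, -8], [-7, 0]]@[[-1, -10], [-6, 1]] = C[0][0] = (7)*(-1) + (-8)*(-6) = 41
C[0][1] = (7)*(-10) + (-8)*(1) = -78
C[1][0] = (-7)*(-1) + (0)*(-6) = 7
C[1][1] = (-7)*(-10) + (0)*(1) = 70
= [[41, -78], [7, 70]]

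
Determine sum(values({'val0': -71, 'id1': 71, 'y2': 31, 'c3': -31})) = 0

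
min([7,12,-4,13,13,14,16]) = -4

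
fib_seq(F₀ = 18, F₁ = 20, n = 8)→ [18, 20, 38, 58, 96, 154, 250, 404]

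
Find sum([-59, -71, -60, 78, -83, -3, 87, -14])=(-59) + (-71) + (-60) + 78 + (-83) + (-3) + 87 + (-14)
= -125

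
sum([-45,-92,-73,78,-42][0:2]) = slice → [-45, -92]
(-45) + (-92)
= -137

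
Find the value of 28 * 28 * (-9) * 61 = -430416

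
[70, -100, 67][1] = -100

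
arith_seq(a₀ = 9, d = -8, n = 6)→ [9, 1, -7, -15, -23, -31]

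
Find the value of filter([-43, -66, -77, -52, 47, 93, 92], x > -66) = keep x where x > -66: -43✓, -66✗, -77✗, -52✓, 47✓, 93✓, 92✓
= [-43, -52, 47, 93, 92]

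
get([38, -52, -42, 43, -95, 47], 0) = 38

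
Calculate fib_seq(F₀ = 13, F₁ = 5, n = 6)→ F_2 = F_1 + F_0 = 18
F_3 = F_2 + F_1 = 23
F_4 = F_3 + F_2 = 41
...
= [13, 5, 18, 23, 41, 64]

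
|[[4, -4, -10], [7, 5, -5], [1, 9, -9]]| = (1)*(4)*det([[5, -5], [9, -9]]) + (-1)*(-4)*det([[7, -5], [1, -9]]) + (1)*(-10)*det([[7, 5], [1, 9]])
= 0 + -232 + -580
= -812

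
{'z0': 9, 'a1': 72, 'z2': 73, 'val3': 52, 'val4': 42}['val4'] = 42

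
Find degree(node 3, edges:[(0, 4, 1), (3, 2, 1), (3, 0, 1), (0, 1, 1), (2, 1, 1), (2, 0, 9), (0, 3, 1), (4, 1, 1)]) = 3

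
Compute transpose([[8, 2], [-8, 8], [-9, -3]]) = [[8, -8, -9], [2, 8, -3]]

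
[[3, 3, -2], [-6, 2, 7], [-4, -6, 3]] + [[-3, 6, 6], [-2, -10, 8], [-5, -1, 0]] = [[0, 9, 4], [-8, -8, 15], [-9, -7, 3]]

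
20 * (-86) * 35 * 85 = -5117000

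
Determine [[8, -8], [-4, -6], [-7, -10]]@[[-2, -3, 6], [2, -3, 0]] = C[0][0] = (8)*(-2) + (-8)*(2) = -32
C[0][1] = (8)*(-3) + (-8)*(-3) = 0
C[0][2] = (8)*(6) + (-8)*(0) = 48
C[1][0] = (-4)*(-2) + (-6)*(2) = -4
C[1][1] = (-4)*(-3) + (-6)*(-3) = 30
C[1][2] = (-4)*(6) + (-6)*(0) = -24
... (3 more cells)
= [[-32, 0, 48], [-4, 30, -24], [-6, 51, -42]]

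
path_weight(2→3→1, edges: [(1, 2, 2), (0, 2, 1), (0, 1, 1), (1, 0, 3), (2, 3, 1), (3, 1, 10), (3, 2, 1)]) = 11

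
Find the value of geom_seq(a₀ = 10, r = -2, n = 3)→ a_0 = 10*(-2)^0 = 10
a_1 = 10*(-2)^1 = -20
a_2 = 10*(-2)^2 = 40
= [10, -20, 40]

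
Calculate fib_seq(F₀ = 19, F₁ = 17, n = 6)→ F_2 = F_1 + F_0 = 36
F_3 = F_2 + F_1 = 53
F_4 = F_3 + F_2 = 89
...
= [19, 17, 36, 53, 89, 142]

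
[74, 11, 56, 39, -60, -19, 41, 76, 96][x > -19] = [74, 11, 56, 39, 41, 76, 96]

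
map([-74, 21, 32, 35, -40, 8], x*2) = -74*2=-148, 21*2=42, 32*2=64, 35*2=70, -40*2=-80, 8*2=16
= [-148, 42, 64, 70, -80, 16]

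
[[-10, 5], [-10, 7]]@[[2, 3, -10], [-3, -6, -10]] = [[-35, -60, 50], [-41, -72, 30]]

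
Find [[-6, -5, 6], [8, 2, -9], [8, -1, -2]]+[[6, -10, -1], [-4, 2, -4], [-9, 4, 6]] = [[0, -15, 5], [4, 4, -13], [-1, 3, 4]]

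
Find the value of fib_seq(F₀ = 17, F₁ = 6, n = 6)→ [17, 6, 23, 29, 52, 81]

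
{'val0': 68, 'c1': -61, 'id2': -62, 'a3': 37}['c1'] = -61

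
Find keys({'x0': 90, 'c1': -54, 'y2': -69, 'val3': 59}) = ['x0', 'c1', 'y2', 'val3']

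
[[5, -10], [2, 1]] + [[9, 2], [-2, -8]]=[[14, -8], [0, -7]]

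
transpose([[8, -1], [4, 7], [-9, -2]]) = [[8, 4, -9], [-1, 7, -2]]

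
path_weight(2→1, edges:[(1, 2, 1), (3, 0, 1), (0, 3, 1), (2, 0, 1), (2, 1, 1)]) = w(2→1)=1
= 1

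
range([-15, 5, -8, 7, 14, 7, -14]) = 29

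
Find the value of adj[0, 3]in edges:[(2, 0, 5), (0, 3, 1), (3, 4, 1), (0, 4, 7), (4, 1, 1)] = 1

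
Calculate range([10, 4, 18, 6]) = 14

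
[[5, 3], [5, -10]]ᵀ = [[5, 5], [3, -10]]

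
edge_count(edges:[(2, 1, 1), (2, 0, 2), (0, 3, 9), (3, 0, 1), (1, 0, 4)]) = 5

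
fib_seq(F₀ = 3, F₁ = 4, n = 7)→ [3, 4, 7, 11, 18, 29, 47]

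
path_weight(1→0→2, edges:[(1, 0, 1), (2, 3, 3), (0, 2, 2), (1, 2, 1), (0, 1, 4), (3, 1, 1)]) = w(1→0)=1 + w(0→2)=2
= 3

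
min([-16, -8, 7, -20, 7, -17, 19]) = -20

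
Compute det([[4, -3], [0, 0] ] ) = (4)*(0) - (-3)*(0)
= 0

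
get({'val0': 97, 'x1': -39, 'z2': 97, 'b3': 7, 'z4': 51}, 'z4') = 51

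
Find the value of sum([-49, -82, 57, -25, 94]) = (-49) + (-82) + 57 + (-25) + 94
= -5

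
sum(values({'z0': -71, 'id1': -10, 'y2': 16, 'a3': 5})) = (-71) + (-10) + 16 + 5
= -60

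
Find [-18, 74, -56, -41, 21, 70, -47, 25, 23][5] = 70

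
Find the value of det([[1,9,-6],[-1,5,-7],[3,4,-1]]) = (1)*(1)*det([[5, -7], [4, -1]]) + (-1)*(9)*det([[-1, -7], [3, -1]]) + (1)*(-6)*det([[-1, 5], [3, 4]])
= 23 + -198 + 114
= -61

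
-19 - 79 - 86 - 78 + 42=-220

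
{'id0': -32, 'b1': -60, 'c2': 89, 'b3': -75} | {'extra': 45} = {'id0': -32, 'b1': -60, 'c2': 89, 'b3': -75, 'extra': 45}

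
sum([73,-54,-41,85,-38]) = 25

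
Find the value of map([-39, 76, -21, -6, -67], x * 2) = -39*2=-78, 76*2=152, -21*2=-42, -6*2=-12, -67*2=-134
= [-78, 152, -42, -12, -134]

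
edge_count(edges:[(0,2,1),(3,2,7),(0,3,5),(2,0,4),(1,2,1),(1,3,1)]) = 6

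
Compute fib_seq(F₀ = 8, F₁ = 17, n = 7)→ [8, 17, 25, 42, 67, 109, 176]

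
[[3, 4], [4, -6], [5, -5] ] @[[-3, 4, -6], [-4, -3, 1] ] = C[0][0] = (3)*(-3) + (4)*(-4) = -25
C[0][1] = (3)*(4) + (4)*(-3) = 0
C[0][2] = (3)*(-6) + (4)*(1) = -14
C[1][0] = (4)*(-3) + (-6)*(-4) = 12
C[1][1] = (4)*(4) + (-6)*(-3) = 34
C[1][2] = (4)*(-6) + (-6)*(1) = -30
... (3 more cells)
= [[-25, 0, -14], [12, 34, -30], [5, 35, -35]]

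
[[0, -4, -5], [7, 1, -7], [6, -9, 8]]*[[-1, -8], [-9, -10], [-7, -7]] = C[0][0] = (0)*(-1) + (-4)*(-9) + (-5)*(-7) = 71
C[0][1] = (0)*(-8) + (-4)*(-10) + (-5)*(-7) = 75
C[1][0] = (7)*(-1) + (1)*(-9) + (-7)*(-7) = 33
C[1][1] = (7)*(-8) + (1)*(-10) + (-7)*(-7) = -17
C[2][0] = (6)*(-1) + (-9)*(-9) + (8)*(-7) = 19
C[2][1] = (6)*(-8) + (-9)*(-10) + (8)*(-7) = -14
= [[71, 75], [33, -17], [19, -14]]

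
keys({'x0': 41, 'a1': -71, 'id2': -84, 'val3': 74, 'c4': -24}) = ['x0', 'a1', 'id2', 'val3', 'c4']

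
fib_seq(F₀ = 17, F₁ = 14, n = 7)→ F_2 = F_1 + F_0 = 31
F_3 = F_2 + F_1 = 45
F_4 = F_3 + F_2 = 76
...
= [17, 14, 31, 45, 76, 121, 197]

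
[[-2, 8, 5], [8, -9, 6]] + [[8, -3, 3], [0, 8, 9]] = [[6, 5, 8], [8, -1, 15]]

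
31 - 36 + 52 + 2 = 49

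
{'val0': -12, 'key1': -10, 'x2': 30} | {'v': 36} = {'val0': -12, 'key1': -10, 'x2': 30, 'v': 36}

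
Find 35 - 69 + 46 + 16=28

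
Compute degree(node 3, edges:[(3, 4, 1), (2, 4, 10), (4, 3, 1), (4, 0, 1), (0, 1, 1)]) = incident: (3,4), (4,3)
= 2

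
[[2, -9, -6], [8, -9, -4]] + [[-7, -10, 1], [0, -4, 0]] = [[-5, -19, -5], [8, -13, -4]]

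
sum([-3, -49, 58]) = (-3) + (-49) + 58
= 6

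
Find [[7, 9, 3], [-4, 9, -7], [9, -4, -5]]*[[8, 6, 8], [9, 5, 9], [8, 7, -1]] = C[0][0] = (7)*(8) + (9)*(9) + (3)*(8) = 161
C[0][1] = (7)*(6) + (9)*(5) + (3)*(7) = 108
C[0][2] = (7)*(8) + (9)*(9) + (3)*(-1) = 134
C[1][0] = (-4)*(8) + (9)*(9) + (-7)*(8) = -7
C[1][1] = (-4)*(6) + (9)*(5) + (-7)*(7) = -28
C[1][2] = (-4)*(8) + (9)*(9) + (-7)*(-1) = 56
... (3 more cells)
= [[161, 108, 134], [-7, -28, 56], [-4, -1, 41]]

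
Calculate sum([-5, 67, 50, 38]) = 150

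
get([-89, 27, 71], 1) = 27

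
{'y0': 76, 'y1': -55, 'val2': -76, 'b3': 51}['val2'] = -76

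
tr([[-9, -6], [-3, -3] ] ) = diagonal: (-9) + (-3)
= -12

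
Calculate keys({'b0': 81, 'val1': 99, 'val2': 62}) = ['b0', 'val1', 'val2']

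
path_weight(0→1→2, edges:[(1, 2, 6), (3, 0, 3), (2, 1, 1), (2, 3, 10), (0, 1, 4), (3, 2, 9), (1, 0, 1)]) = w(0→1)=4 + w(1→2)=6
= 10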